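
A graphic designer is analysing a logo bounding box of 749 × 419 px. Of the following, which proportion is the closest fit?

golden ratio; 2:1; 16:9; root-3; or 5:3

16:9

749/419 ≈ 1.788. Nearest candidates are 16:9 (1.778, off by 0.010) and root-3 (1.732, off by 0.056).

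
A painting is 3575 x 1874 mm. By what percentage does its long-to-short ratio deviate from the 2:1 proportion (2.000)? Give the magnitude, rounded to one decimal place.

Ratio = 3575 / 1874 ≈ 1.9077.
Ideal 2:1 = 2.0000. |1.9077 − 2.0000| / 2.0000 ≈ 4.62% → 4.6%.

4.6%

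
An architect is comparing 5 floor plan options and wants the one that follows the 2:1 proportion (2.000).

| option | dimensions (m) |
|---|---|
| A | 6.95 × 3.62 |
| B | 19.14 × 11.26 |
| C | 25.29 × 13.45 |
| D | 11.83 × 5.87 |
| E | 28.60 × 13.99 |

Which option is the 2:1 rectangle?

Target 2:1 ≈ 2.000.
A: 1.920 (Δ0.080)  B: 1.700 (Δ0.300)  C: 1.880 (Δ0.120)  D: 2.015 (Δ0.015)  E: 2.044 (Δ0.044)

D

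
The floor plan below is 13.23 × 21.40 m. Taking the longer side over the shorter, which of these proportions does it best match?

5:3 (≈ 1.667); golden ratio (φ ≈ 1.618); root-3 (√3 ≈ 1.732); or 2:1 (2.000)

Ratio = 21.40 / 13.23 ≈ 1.618.
Distances: 5:3 1.667 (Δ 0.049); golden ratio 1.618 (Δ 0.000); root-3 1.732 (Δ 0.114); 2:1 2.000 (Δ 0.382).

golden ratio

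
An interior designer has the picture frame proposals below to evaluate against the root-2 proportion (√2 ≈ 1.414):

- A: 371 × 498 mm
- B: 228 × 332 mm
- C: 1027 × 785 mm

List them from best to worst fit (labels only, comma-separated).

Ratios: A = 498 / 371 ≈ 1.342; B = 332 / 228 ≈ 1.456; C = 1027 / 785 ≈ 1.308.
|Δ from 1.414|: A 0.072; B 0.042; C 0.106.

B, A, C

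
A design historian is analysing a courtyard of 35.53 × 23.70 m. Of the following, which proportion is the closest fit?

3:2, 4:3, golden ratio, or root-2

3:2

35.53/23.70 ≈ 1.499. Nearest candidates are 3:2 (1.500, off by 0.001) and root-2 (1.414, off by 0.085).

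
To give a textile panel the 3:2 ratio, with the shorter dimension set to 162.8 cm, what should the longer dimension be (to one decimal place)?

3:2 = 1.50000.
Longer side = 162.8 × 1.50000 ≈ 244.200 → 244.2 cm.

244.2 cm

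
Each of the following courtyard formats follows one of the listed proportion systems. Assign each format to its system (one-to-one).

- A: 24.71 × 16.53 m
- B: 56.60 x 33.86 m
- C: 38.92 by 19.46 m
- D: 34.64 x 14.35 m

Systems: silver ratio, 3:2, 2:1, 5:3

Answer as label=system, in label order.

A=3:2, B=5:3, C=2:1, D=silver ratio

A = 24.71/16.53 ≈ 1.495 → 3:2 (1.500)
B = 56.60/33.86 ≈ 1.672 → 5:3 (1.667)
C = 38.92/19.46 ≈ 2.000 → 2:1 (2.000)
D = 34.64/14.35 ≈ 2.414 → silver ratio (2.414)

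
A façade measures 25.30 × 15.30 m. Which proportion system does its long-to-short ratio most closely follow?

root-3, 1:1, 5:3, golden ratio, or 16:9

Ratio = 25.30 / 15.30 ≈ 1.654.
Distances: root-3 1.732 (Δ 0.078); 1:1 1.000 (Δ 0.654); 5:3 1.667 (Δ 0.013); golden ratio 1.618 (Δ 0.036); 16:9 1.778 (Δ 0.124).

5:3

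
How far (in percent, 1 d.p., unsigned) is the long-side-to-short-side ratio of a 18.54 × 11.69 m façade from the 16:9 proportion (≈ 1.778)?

Ratio = 18.54 / 11.69 ≈ 1.5860.
Ideal 16:9 ≈ 1.7778. |1.5860 − 1.7778| / 1.7778 ≈ 10.79% → 10.8%.

10.8%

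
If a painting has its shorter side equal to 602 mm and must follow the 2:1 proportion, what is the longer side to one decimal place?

1204.0 mm

2:1 = 2.00000.
Longer side = 602 × 2.00000 ≈ 1204.000 → 1204.0 mm.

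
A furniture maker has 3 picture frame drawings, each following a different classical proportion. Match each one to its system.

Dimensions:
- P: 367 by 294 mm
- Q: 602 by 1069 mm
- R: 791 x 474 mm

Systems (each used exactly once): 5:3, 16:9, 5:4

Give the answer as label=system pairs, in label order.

P=5:4, Q=16:9, R=5:3

P = 367/294 ≈ 1.248 → 5:4 (1.250)
Q = 1069/602 ≈ 1.776 → 16:9 (1.778)
R = 791/474 ≈ 1.669 → 5:3 (1.667)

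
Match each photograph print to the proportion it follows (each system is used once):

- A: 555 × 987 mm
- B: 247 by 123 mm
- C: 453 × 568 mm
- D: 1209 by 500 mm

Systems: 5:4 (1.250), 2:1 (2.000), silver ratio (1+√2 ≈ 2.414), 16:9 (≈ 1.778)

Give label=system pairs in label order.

A=16:9, B=2:1, C=5:4, D=silver ratio

A = 987/555 ≈ 1.778 → 16:9 (1.778)
B = 247/123 ≈ 2.008 → 2:1 (2.000)
C = 568/453 ≈ 1.254 → 5:4 (1.250)
D = 1209/500 ≈ 2.418 → silver ratio (2.414)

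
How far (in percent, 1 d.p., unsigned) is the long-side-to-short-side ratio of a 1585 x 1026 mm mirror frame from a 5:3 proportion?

Ratio = 1585 / 1026 ≈ 1.5448.
Ideal 5:3 ≈ 1.6667. |1.5448 − 1.6667| / 1.6667 ≈ 7.31% → 7.3%.

7.3%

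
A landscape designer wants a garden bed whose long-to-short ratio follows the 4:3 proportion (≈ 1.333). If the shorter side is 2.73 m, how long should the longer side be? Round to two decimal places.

4:3 ≈ 1.33333.
Longer side = 2.73 × 1.33333 ≈ 3.6400 → 3.64 m.

3.64 m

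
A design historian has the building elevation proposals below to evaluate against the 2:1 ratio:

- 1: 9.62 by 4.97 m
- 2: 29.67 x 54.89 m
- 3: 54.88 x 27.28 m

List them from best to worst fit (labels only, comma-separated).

Ratios: 1 = 9.62 / 4.97 ≈ 1.936; 2 = 54.89 / 29.67 ≈ 1.850; 3 = 54.88 / 27.28 ≈ 2.012.
|Δ from 2.000|: 1 0.064; 2 0.150; 3 0.012.

3, 1, 2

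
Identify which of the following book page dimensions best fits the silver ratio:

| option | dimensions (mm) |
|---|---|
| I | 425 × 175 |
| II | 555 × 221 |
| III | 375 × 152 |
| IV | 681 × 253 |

I

Ratios (long/short): I ≈ 2.429; II ≈ 2.511; III ≈ 2.467; IV ≈ 2.692.
silver ratio ≈ 2.414; option I is nearest (Δ 0.015).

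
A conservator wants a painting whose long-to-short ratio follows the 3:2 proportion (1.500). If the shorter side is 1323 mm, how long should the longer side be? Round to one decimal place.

1984.5 mm

3:2 = 1.50000.
Longer side = 1323 × 1.50000 ≈ 1984.500 → 1984.5 mm.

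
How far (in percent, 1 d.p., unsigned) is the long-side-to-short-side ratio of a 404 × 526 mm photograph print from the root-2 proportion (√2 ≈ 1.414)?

7.9%

Ratio = 526 / 404 ≈ 1.3020.
Ideal root-2 ≈ 1.4142. |1.3020 − 1.4142| / 1.4142 ≈ 7.93% → 7.9%.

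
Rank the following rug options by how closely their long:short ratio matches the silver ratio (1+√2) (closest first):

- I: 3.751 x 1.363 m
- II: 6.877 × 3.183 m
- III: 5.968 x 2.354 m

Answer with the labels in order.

III, II, I

Ratios: I = 3.751 / 1.363 ≈ 2.752; II = 6.877 / 3.183 ≈ 2.161; III = 5.968 / 2.354 ≈ 2.535.
|Δ from 2.414|: I 0.338; II 0.253; III 0.121.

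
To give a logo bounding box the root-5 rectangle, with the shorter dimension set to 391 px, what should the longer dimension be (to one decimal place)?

root-5 ≈ 2.23607.
Longer side = 391 × 2.23607 ≈ 874.303 → 874.3 px.

874.3 px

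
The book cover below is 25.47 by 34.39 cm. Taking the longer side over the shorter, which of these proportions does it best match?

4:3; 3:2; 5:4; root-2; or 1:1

Ratio = 34.39 / 25.47 ≈ 1.350.
Distances: 4:3 1.333 (Δ 0.017); 3:2 1.500 (Δ 0.150); 5:4 1.250 (Δ 0.100); root-2 1.414 (Δ 0.064); 1:1 1.000 (Δ 0.350).

4:3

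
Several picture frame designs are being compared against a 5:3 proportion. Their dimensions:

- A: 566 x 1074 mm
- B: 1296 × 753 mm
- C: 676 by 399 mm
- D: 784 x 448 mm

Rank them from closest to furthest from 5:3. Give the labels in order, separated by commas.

C, B, D, A

Ratios: A = 1074 / 566 ≈ 1.898; B = 1296 / 753 ≈ 1.721; C = 676 / 399 ≈ 1.694; D = 784 / 448 ≈ 1.750.
|Δ from 1.667|: A 0.231; B 0.054; C 0.027; D 0.083.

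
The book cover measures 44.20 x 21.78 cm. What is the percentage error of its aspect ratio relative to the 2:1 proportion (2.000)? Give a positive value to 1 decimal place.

Ratio = 44.20 / 21.78 ≈ 2.0294.
Ideal 2:1 = 2.0000. |2.0294 − 2.0000| / 2.0000 ≈ 1.47% → 1.5%.

1.5%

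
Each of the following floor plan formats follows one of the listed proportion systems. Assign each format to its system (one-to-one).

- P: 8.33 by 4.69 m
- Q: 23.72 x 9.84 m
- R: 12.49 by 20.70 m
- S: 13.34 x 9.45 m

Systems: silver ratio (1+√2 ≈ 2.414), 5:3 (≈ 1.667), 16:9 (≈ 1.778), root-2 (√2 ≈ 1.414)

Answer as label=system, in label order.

Ratios: P ≈ 1.776; Q ≈ 2.411; R ≈ 1.657; S ≈ 1.412.
Targets: silver ratio ≈ 2.414; 5:3 ≈ 1.667; 16:9 ≈ 1.778; root-2 ≈ 1.414.

P=16:9, Q=silver ratio, R=5:3, S=root-2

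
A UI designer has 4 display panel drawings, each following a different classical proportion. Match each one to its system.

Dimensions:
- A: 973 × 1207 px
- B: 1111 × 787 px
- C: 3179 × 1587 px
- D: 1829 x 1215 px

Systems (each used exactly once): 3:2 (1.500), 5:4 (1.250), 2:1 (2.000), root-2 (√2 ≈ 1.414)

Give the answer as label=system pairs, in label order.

A=5:4, B=root-2, C=2:1, D=3:2

Ratios: A ≈ 1.240; B ≈ 1.412; C ≈ 2.003; D ≈ 1.505.
Targets: 3:2 ≈ 1.500; 5:4 ≈ 1.250; 2:1 ≈ 2.000; root-2 ≈ 1.414.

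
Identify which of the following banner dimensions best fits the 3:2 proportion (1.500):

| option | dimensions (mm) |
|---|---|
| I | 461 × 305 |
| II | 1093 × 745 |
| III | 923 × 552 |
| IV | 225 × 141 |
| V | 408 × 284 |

I

Ratios (long/short): I ≈ 1.511; II ≈ 1.467; III ≈ 1.672; IV ≈ 1.596; V ≈ 1.437.
3:2 ≈ 1.500; option I is nearest (Δ 0.011).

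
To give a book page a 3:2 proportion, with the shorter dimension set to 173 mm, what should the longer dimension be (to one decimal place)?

259.5 mm

3:2 = 1.50000.
Longer side = 173 × 1.50000 ≈ 259.500 → 259.5 mm.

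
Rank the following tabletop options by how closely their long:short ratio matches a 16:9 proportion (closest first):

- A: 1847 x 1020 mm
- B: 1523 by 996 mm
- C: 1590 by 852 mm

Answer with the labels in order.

A, C, B

A: 1847/1020 ≈ 1.811 → |1.811 − 1.778| = 0.033
B: 1523/996 ≈ 1.529 → |1.529 − 1.778| = 0.249
C: 1590/852 ≈ 1.866 → |1.866 − 1.778| = 0.088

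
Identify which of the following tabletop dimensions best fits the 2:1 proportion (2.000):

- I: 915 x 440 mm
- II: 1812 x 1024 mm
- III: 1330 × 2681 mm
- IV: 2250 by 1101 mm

Target 2:1 ≈ 2.000.
I: 2.080 (Δ0.080)  II: 1.770 (Δ0.230)  III: 2.016 (Δ0.016)  IV: 2.044 (Δ0.044)

III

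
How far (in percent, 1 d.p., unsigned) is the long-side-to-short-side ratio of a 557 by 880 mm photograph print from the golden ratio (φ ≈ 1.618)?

Ratio = 880 / 557 ≈ 1.5799.
Ideal golden ratio ≈ 1.6180. |1.5799 − 1.6180| / 1.6180 ≈ 2.35% → 2.4%.

2.4%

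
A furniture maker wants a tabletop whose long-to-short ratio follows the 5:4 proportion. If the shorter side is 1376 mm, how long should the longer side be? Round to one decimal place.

1720.0 mm

5:4 = 1.25000.
Longer side = 1376 × 1.25000 ≈ 1720.000 → 1720.0 mm.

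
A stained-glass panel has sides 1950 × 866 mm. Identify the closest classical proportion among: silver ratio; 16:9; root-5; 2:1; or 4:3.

Ratio = 1950 / 866 ≈ 2.252.
Distances: silver ratio 2.414 (Δ 0.162); 16:9 1.778 (Δ 0.474); root-5 2.236 (Δ 0.016); 2:1 2.000 (Δ 0.252); 4:3 1.333 (Δ 0.919).

root-5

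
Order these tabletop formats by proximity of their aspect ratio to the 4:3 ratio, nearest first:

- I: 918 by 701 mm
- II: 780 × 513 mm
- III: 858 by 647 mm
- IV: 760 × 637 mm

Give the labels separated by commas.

I: 918/701 ≈ 1.310 → |1.310 − 1.333| = 0.023
II: 780/513 ≈ 1.520 → |1.520 − 1.333| = 0.187
III: 858/647 ≈ 1.326 → |1.326 − 1.333| = 0.007
IV: 760/637 ≈ 1.193 → |1.193 − 1.333| = 0.140

III, I, IV, II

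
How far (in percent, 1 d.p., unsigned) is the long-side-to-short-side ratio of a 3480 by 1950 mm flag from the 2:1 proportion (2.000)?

Ratio = 3480 / 1950 ≈ 1.7846.
Ideal 2:1 = 2.0000. |1.7846 − 2.0000| / 2.0000 ≈ 10.77% → 10.8%.

10.8%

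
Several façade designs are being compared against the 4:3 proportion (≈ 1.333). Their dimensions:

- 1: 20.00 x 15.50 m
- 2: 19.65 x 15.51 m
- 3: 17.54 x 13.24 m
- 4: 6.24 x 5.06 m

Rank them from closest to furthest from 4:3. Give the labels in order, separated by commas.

Ratios: 1 = 20.00 / 15.50 ≈ 1.290; 2 = 19.65 / 15.51 ≈ 1.267; 3 = 17.54 / 13.24 ≈ 1.325; 4 = 6.24 / 5.06 ≈ 1.233.
|Δ from 1.333|: 1 0.043; 2 0.066; 3 0.008; 4 0.100.

3, 1, 2, 4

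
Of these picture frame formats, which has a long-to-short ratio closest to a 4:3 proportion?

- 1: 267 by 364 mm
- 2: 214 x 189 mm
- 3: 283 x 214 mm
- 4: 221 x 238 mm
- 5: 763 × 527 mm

3

Target 4:3 ≈ 1.333.
1: 1.363 (Δ0.030)  2: 1.132 (Δ0.201)  3: 1.322 (Δ0.011)  4: 1.077 (Δ0.256)  5: 1.448 (Δ0.115)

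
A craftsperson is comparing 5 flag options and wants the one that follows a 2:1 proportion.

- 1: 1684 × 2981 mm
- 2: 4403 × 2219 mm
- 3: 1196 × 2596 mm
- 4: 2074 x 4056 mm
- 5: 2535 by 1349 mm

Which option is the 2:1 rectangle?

Ratios (long/short): 1 ≈ 1.770; 2 ≈ 1.984; 3 ≈ 2.171; 4 ≈ 1.956; 5 ≈ 1.879.
2:1 ≈ 2.000; option 2 is nearest (Δ 0.016).

2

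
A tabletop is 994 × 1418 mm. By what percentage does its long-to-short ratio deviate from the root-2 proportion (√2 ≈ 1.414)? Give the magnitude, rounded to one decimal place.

Ratio = 1418 / 994 ≈ 1.4266.
Ideal root-2 ≈ 1.4142. |1.4266 − 1.4142| / 1.4142 ≈ 0.88% → 0.9%.

0.9%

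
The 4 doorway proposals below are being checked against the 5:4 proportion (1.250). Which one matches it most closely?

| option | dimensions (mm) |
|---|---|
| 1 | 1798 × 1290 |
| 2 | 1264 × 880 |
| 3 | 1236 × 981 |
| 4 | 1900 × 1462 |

Target 5:4 ≈ 1.250.
1: 1.394 (Δ0.144)  2: 1.436 (Δ0.186)  3: 1.260 (Δ0.010)  4: 1.300 (Δ0.050)

3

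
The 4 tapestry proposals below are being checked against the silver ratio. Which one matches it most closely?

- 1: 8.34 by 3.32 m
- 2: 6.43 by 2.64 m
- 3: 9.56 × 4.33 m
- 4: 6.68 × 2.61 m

2

Ratios (long/short): 1 ≈ 2.512; 2 ≈ 2.436; 3 ≈ 2.208; 4 ≈ 2.559.
silver ratio ≈ 2.414; option 2 is nearest (Δ 0.022).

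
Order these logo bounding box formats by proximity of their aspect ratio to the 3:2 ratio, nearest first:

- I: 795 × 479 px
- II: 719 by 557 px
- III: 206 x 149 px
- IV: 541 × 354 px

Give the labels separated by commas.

IV, III, I, II

I: 795/479 ≈ 1.660 → |1.660 − 1.500| = 0.160
II: 719/557 ≈ 1.291 → |1.291 − 1.500| = 0.209
III: 206/149 ≈ 1.383 → |1.383 − 1.500| = 0.117
IV: 541/354 ≈ 1.528 → |1.528 − 1.500| = 0.028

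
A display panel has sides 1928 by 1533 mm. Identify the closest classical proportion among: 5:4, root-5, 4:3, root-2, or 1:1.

5:4

Ratio = 1928 / 1533 ≈ 1.258.
Distances: 5:4 1.250 (Δ 0.008); root-5 2.236 (Δ 0.978); 4:3 1.333 (Δ 0.075); root-2 1.414 (Δ 0.156); 1:1 1.000 (Δ 0.258).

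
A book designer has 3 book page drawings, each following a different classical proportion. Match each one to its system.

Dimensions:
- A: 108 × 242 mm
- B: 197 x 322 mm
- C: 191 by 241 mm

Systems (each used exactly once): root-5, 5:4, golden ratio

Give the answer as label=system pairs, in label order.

A=root-5, B=golden ratio, C=5:4

Ratios: A ≈ 2.241; B ≈ 1.635; C ≈ 1.262.
Targets: root-5 ≈ 2.236; 5:4 ≈ 1.250; golden ratio ≈ 1.618.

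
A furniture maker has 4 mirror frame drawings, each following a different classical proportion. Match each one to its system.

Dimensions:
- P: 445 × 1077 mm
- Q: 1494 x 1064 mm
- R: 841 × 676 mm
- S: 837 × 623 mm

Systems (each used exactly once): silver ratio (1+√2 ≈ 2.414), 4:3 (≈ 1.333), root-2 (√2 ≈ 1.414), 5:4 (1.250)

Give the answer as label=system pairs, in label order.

P = 1077/445 ≈ 2.420 → silver ratio (2.414)
Q = 1494/1064 ≈ 1.404 → root-2 (1.414)
R = 841/676 ≈ 1.244 → 5:4 (1.250)
S = 837/623 ≈ 1.343 → 4:3 (1.333)

P=silver ratio, Q=root-2, R=5:4, S=4:3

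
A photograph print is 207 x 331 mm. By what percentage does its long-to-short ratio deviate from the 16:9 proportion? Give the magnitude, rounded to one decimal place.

10.1%

Ratio = 331 / 207 ≈ 1.5990.
Ideal 16:9 ≈ 1.7778. |1.5990 − 1.7778| / 1.7778 ≈ 10.06% → 10.1%.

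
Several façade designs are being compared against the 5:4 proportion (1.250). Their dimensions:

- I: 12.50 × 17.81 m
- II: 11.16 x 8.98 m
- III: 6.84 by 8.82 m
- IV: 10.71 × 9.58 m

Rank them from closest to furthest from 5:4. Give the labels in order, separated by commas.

I: 17.81/12.50 ≈ 1.425 → |1.425 − 1.250| = 0.175
II: 11.16/8.98 ≈ 1.243 → |1.243 − 1.250| = 0.007
III: 8.82/6.84 ≈ 1.289 → |1.289 − 1.250| = 0.039
IV: 10.71/9.58 ≈ 1.118 → |1.118 − 1.250| = 0.132

II, III, IV, I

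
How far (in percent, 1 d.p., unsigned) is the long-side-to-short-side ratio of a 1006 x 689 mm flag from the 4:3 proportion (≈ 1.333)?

9.5%

Ratio = 1006 / 689 ≈ 1.4601.
Ideal 4:3 ≈ 1.3333. |1.4601 − 1.3333| / 1.3333 ≈ 9.51% → 9.5%.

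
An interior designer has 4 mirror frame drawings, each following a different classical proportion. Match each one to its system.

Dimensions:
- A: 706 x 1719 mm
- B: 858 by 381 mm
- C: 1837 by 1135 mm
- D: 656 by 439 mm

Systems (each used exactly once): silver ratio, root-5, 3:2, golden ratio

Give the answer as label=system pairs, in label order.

Ratios: A ≈ 2.435; B ≈ 2.252; C ≈ 1.619; D ≈ 1.494.
Targets: silver ratio ≈ 2.414; root-5 ≈ 2.236; 3:2 ≈ 1.500; golden ratio ≈ 1.618.

A=silver ratio, B=root-5, C=golden ratio, D=3:2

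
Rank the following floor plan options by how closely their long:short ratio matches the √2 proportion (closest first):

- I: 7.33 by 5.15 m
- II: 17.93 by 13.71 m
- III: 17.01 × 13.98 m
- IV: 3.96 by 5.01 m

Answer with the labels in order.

I: 7.33/5.15 ≈ 1.423 → |1.423 − 1.414| = 0.009
II: 17.93/13.71 ≈ 1.308 → |1.308 − 1.414| = 0.106
III: 17.01/13.98 ≈ 1.217 → |1.217 − 1.414| = 0.197
IV: 5.01/3.96 ≈ 1.265 → |1.265 − 1.414| = 0.149

I, II, IV, III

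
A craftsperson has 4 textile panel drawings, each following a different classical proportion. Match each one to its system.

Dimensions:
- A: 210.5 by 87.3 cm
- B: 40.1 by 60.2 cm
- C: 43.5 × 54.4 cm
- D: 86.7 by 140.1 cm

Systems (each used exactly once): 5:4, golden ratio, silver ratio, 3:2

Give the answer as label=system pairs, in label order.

Ratios: A ≈ 2.411; B ≈ 1.501; C ≈ 1.251; D ≈ 1.616.
Targets: 5:4 ≈ 1.250; golden ratio ≈ 1.618; silver ratio ≈ 2.414; 3:2 ≈ 1.500.

A=silver ratio, B=3:2, C=5:4, D=golden ratio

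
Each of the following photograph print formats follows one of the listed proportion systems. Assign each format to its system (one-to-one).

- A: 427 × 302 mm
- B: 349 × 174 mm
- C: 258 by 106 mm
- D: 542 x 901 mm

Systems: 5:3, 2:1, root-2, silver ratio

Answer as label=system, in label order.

A=root-2, B=2:1, C=silver ratio, D=5:3

A = 427/302 ≈ 1.414 → root-2 (1.414)
B = 349/174 ≈ 2.006 → 2:1 (2.000)
C = 258/106 ≈ 2.434 → silver ratio (2.414)
D = 901/542 ≈ 1.662 → 5:3 (1.667)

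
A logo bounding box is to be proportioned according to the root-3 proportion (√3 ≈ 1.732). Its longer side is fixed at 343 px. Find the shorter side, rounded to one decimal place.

root-3 ≈ 1.73205.
Shorter side = 343 ÷ 1.73205 ≈ 198.031 → 198.0 px.

198.0 px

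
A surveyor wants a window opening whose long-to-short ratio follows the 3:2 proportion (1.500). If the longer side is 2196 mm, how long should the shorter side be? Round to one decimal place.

1464.0 mm

3:2 = 1.50000.
Shorter side = 2196 ÷ 1.50000 ≈ 1464.000 → 1464.0 mm.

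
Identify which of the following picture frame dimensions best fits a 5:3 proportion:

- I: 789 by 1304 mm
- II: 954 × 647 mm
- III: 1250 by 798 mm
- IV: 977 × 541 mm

I

Ratios (long/short): I ≈ 1.653; II ≈ 1.474; III ≈ 1.566; IV ≈ 1.806.
5:3 ≈ 1.667; option I is nearest (Δ 0.014).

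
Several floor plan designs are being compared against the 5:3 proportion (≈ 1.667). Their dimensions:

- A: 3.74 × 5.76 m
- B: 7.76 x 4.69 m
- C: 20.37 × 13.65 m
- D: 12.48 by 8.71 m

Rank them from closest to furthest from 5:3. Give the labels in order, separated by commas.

B, A, C, D

A: 5.76/3.74 ≈ 1.540 → |1.540 − 1.667| = 0.127
B: 7.76/4.69 ≈ 1.655 → |1.655 − 1.667| = 0.012
C: 20.37/13.65 ≈ 1.492 → |1.492 − 1.667| = 0.175
D: 12.48/8.71 ≈ 1.433 → |1.433 − 1.667| = 0.234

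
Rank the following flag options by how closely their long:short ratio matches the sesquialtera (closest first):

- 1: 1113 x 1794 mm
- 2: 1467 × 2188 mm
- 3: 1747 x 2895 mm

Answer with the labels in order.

2, 1, 3

Ratios: 1 = 1794 / 1113 ≈ 1.612; 2 = 2188 / 1467 ≈ 1.491; 3 = 2895 / 1747 ≈ 1.657.
|Δ from 1.500|: 1 0.112; 2 0.009; 3 0.157.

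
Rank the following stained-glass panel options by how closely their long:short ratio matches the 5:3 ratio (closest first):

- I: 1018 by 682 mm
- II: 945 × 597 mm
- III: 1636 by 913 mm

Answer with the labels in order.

I: 1018/682 ≈ 1.493 → |1.493 − 1.667| = 0.174
II: 945/597 ≈ 1.583 → |1.583 − 1.667| = 0.084
III: 1636/913 ≈ 1.792 → |1.792 − 1.667| = 0.125

II, III, I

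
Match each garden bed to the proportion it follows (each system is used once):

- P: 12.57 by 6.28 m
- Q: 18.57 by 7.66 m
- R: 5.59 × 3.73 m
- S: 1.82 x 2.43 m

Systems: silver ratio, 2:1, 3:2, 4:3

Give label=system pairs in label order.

P=2:1, Q=silver ratio, R=3:2, S=4:3

Ratios: P ≈ 2.002; Q ≈ 2.424; R ≈ 1.499; S ≈ 1.335.
Targets: silver ratio ≈ 2.414; 2:1 ≈ 2.000; 3:2 ≈ 1.500; 4:3 ≈ 1.333.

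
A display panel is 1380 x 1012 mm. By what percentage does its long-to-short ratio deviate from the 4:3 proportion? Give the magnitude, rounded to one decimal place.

Ratio = 1380 / 1012 ≈ 1.3636.
Ideal 4:3 ≈ 1.3333. |1.3636 − 1.3333| / 1.3333 ≈ 2.27% → 2.3%.

2.3%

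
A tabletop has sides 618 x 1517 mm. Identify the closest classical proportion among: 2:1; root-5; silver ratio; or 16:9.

Ratio = 1517 / 618 ≈ 2.455.
Distances: 2:1 2.000 (Δ 0.455); root-5 2.236 (Δ 0.219); silver ratio 2.414 (Δ 0.041); 16:9 1.778 (Δ 0.677).

silver ratio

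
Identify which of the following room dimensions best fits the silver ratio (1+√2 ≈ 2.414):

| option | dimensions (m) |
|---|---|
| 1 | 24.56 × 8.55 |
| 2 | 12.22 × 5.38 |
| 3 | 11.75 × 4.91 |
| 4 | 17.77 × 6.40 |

Target silver ratio ≈ 2.414.
1: 2.873 (Δ0.459)  2: 2.271 (Δ0.143)  3: 2.393 (Δ0.021)  4: 2.777 (Δ0.363)

3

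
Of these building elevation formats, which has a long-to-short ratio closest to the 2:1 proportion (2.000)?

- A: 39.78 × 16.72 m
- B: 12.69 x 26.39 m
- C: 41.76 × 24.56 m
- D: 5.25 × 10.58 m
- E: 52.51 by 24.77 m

Ratios (long/short): A ≈ 2.379; B ≈ 2.080; C ≈ 1.700; D ≈ 2.015; E ≈ 2.120.
2:1 ≈ 2.000; option D is nearest (Δ 0.015).

D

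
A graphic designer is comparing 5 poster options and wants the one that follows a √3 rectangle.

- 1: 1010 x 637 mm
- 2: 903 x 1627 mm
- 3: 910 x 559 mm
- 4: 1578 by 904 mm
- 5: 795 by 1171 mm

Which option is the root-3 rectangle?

4

Target root-3 ≈ 1.732.
1: 1.586 (Δ0.146)  2: 1.802 (Δ0.070)  3: 1.628 (Δ0.104)  4: 1.746 (Δ0.014)  5: 1.473 (Δ0.259)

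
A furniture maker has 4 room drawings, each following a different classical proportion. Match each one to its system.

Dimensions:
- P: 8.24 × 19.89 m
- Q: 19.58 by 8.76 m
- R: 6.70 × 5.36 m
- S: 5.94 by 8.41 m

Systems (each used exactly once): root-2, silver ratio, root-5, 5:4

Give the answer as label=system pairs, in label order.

P=silver ratio, Q=root-5, R=5:4, S=root-2

P = 19.89/8.24 ≈ 2.414 → silver ratio (2.414)
Q = 19.58/8.76 ≈ 2.235 → root-5 (2.236)
R = 6.70/5.36 ≈ 1.250 → 5:4 (1.250)
S = 8.41/5.94 ≈ 1.416 → root-2 (1.414)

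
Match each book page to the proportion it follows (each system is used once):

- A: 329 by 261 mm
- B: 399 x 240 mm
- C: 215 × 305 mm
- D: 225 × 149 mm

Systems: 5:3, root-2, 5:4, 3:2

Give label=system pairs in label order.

Ratios: A ≈ 1.261; B ≈ 1.663; C ≈ 1.419; D ≈ 1.510.
Targets: 5:3 ≈ 1.667; root-2 ≈ 1.414; 5:4 ≈ 1.250; 3:2 ≈ 1.500.

A=5:4, B=5:3, C=root-2, D=3:2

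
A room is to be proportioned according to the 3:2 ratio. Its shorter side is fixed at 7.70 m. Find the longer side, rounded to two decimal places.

11.55 m

3:2 = 1.50000.
Longer side = 7.70 × 1.50000 ≈ 11.5500 → 11.55 m.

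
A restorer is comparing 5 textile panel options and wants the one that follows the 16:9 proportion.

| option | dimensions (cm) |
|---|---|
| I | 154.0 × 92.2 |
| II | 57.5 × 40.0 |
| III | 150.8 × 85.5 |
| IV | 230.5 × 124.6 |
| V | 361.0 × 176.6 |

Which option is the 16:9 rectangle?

III

Ratios (long/short): I ≈ 1.670; II ≈ 1.438; III ≈ 1.764; IV ≈ 1.850; V ≈ 2.044.
16:9 ≈ 1.778; option III is nearest (Δ 0.014).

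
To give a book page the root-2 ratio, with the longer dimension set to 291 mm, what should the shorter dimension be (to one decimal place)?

205.8 mm

root-2 ≈ 1.41421.
Shorter side = 291 ÷ 1.41421 ≈ 205.769 → 205.8 mm.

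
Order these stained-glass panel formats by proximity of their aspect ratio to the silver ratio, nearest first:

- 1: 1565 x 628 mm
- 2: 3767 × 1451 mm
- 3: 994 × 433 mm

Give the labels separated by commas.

1, 3, 2

Ratios: 1 = 1565 / 628 ≈ 2.492; 2 = 3767 / 1451 ≈ 2.596; 3 = 994 / 433 ≈ 2.296.
|Δ from 2.414|: 1 0.078; 2 0.182; 3 0.118.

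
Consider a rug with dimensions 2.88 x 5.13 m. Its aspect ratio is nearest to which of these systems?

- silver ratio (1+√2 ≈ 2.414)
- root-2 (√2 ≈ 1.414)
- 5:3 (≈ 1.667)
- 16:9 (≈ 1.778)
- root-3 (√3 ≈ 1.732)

16:9

Ratio = 5.13 / 2.88 ≈ 1.781.
Distances: silver ratio 2.414 (Δ 0.633); root-2 1.414 (Δ 0.367); 5:3 1.667 (Δ 0.114); 16:9 1.778 (Δ 0.003); root-3 1.732 (Δ 0.049).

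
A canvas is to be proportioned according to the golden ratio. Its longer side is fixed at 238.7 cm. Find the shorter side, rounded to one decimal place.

golden ratio ≈ 1.61803.
Shorter side = 238.7 ÷ 1.61803 ≈ 147.525 → 147.5 cm.

147.5 cm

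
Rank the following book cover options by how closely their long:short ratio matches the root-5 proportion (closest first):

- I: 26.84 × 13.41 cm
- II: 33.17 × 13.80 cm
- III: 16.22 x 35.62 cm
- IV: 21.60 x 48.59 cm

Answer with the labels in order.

IV, III, II, I

I: 26.84/13.41 ≈ 2.001 → |2.001 − 2.236| = 0.235
II: 33.17/13.80 ≈ 2.404 → |2.404 − 2.236| = 0.168
III: 35.62/16.22 ≈ 2.196 → |2.196 − 2.236| = 0.040
IV: 48.59/21.60 ≈ 2.250 → |2.250 − 2.236| = 0.014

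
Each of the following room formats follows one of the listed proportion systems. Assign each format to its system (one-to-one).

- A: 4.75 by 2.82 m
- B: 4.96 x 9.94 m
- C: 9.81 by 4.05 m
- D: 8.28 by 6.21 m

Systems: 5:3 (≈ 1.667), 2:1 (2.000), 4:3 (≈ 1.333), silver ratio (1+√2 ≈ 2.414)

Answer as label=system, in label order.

A = 4.75/2.82 ≈ 1.684 → 5:3 (1.667)
B = 9.94/4.96 ≈ 2.004 → 2:1 (2.000)
C = 9.81/4.05 ≈ 2.422 → silver ratio (2.414)
D = 8.28/6.21 ≈ 1.333 → 4:3 (1.333)

A=5:3, B=2:1, C=silver ratio, D=4:3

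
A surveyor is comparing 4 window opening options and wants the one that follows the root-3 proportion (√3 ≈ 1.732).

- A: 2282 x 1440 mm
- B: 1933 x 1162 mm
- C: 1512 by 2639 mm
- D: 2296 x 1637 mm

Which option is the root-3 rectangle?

C

Ratios (long/short): A ≈ 1.585; B ≈ 1.664; C ≈ 1.745; D ≈ 1.403.
root-3 ≈ 1.732; option C is nearest (Δ 0.013).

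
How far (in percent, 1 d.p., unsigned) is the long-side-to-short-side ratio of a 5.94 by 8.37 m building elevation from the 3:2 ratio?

Ratio = 8.37 / 5.94 ≈ 1.4091.
Ideal 3:2 = 1.5000. |1.4091 − 1.5000| / 1.5000 ≈ 6.06% → 6.1%.

6.1%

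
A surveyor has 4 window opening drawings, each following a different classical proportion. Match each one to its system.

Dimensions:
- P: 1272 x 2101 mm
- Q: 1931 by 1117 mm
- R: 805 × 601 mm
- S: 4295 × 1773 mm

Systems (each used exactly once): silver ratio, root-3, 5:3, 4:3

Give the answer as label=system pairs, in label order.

P=5:3, Q=root-3, R=4:3, S=silver ratio

Ratios: P ≈ 1.652; Q ≈ 1.729; R ≈ 1.339; S ≈ 2.422.
Targets: silver ratio ≈ 2.414; root-3 ≈ 1.732; 5:3 ≈ 1.667; 4:3 ≈ 1.333.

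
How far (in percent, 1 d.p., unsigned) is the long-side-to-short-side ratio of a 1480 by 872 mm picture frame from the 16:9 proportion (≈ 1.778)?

4.5%

Ratio = 1480 / 872 ≈ 1.6972.
Ideal 16:9 ≈ 1.7778. |1.6972 − 1.7778| / 1.7778 ≈ 4.53% → 4.5%.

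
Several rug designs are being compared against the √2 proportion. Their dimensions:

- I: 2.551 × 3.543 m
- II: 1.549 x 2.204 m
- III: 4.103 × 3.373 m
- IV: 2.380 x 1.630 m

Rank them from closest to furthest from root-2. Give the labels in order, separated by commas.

I: 3.543/2.551 ≈ 1.389 → |1.389 − 1.414| = 0.025
II: 2.204/1.549 ≈ 1.423 → |1.423 − 1.414| = 0.009
III: 4.103/3.373 ≈ 1.216 → |1.216 − 1.414| = 0.198
IV: 2.380/1.630 ≈ 1.460 → |1.460 − 1.414| = 0.046

II, I, IV, III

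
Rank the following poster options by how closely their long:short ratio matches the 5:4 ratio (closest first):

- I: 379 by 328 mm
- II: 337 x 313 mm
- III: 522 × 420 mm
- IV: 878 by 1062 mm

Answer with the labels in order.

III, IV, I, II

Ratios: I = 379 / 328 ≈ 1.155; II = 337 / 313 ≈ 1.077; III = 522 / 420 ≈ 1.243; IV = 1062 / 878 ≈ 1.210.
|Δ from 1.250|: I 0.095; II 0.173; III 0.007; IV 0.040.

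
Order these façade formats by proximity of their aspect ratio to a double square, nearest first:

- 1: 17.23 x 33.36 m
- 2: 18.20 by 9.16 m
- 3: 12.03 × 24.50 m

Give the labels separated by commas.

Ratios: 1 = 33.36 / 17.23 ≈ 1.936; 2 = 18.20 / 9.16 ≈ 1.987; 3 = 24.50 / 12.03 ≈ 2.037.
|Δ from 2.000|: 1 0.064; 2 0.013; 3 0.037.

2, 3, 1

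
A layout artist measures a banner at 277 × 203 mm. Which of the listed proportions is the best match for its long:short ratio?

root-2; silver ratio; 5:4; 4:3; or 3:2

4:3

277/203 ≈ 1.365. Nearest candidates are 4:3 (1.333, off by 0.032) and root-2 (1.414, off by 0.049).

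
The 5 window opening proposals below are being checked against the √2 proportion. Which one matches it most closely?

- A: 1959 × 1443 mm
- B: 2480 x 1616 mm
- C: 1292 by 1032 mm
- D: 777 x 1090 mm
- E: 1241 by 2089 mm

Ratios (long/short): A ≈ 1.358; B ≈ 1.535; C ≈ 1.252; D ≈ 1.403; E ≈ 1.683.
root-2 ≈ 1.414; option D is nearest (Δ 0.011).

D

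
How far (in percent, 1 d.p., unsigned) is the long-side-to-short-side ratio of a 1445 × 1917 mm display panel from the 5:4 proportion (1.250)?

6.1%

Ratio = 1917 / 1445 ≈ 1.3266.
Ideal 5:4 = 1.2500. |1.3266 − 1.2500| / 1.2500 ≈ 6.13% → 6.1%.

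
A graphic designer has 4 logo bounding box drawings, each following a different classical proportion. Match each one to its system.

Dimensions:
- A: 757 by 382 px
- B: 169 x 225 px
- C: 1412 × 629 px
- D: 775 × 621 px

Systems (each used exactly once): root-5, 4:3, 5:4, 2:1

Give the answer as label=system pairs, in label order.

A = 757/382 ≈ 1.982 → 2:1 (2.000)
B = 225/169 ≈ 1.331 → 4:3 (1.333)
C = 1412/629 ≈ 2.245 → root-5 (2.236)
D = 775/621 ≈ 1.248 → 5:4 (1.250)

A=2:1, B=4:3, C=root-5, D=5:4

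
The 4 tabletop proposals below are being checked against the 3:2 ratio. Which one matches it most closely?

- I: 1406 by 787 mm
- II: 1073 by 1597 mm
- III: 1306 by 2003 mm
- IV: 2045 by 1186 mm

II

Ratios (long/short): I ≈ 1.787; II ≈ 1.488; III ≈ 1.534; IV ≈ 1.724.
3:2 ≈ 1.500; option II is nearest (Δ 0.012).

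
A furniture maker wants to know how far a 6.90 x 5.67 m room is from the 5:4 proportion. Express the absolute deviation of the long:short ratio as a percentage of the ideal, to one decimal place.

Ratio = 6.90 / 5.67 ≈ 1.2169.
Ideal 5:4 = 1.2500. |1.2169 − 1.2500| / 1.2500 ≈ 2.65% → 2.6%.

2.6%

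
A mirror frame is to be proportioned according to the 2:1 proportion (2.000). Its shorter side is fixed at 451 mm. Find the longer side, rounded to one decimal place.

902.0 mm

2:1 = 2.00000.
Longer side = 451 × 2.00000 ≈ 902.000 → 902.0 mm.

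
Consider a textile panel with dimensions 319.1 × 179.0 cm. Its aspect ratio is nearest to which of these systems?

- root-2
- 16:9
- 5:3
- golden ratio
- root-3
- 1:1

319.1/179.0 ≈ 1.783. Nearest candidates are 16:9 (1.778, off by 0.005) and root-3 (1.732, off by 0.051).

16:9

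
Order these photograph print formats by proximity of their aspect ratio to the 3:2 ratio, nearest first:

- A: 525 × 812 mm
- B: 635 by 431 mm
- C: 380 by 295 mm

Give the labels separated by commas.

A: 812/525 ≈ 1.547 → |1.547 − 1.500| = 0.047
B: 635/431 ≈ 1.473 → |1.473 − 1.500| = 0.027
C: 380/295 ≈ 1.288 → |1.288 − 1.500| = 0.212

B, A, C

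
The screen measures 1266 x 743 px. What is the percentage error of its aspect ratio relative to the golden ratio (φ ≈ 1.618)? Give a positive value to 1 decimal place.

Ratio = 1266 / 743 ≈ 1.7039.
Ideal golden ratio ≈ 1.6180. |1.7039 − 1.6180| / 1.6180 ≈ 5.31% → 5.3%.

5.3%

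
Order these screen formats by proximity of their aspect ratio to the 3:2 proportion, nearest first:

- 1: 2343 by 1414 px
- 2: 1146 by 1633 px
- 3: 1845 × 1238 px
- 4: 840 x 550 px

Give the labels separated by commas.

3, 4, 2, 1

Ratios: 1 = 2343 / 1414 ≈ 1.657; 2 = 1633 / 1146 ≈ 1.425; 3 = 1845 / 1238 ≈ 1.490; 4 = 840 / 550 ≈ 1.527.
|Δ from 1.500|: 1 0.157; 2 0.075; 3 0.010; 4 0.027.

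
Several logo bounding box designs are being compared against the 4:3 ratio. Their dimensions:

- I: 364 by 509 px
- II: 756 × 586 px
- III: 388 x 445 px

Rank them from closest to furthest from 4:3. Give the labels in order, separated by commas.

II, I, III

Ratios: I = 509 / 364 ≈ 1.398; II = 756 / 586 ≈ 1.290; III = 445 / 388 ≈ 1.147.
|Δ from 1.333|: I 0.065; II 0.043; III 0.186.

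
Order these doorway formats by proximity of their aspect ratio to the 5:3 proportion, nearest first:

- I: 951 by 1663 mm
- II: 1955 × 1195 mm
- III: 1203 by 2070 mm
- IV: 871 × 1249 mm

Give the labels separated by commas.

I: 1663/951 ≈ 1.749 → |1.749 − 1.667| = 0.082
II: 1955/1195 ≈ 1.636 → |1.636 − 1.667| = 0.031
III: 2070/1203 ≈ 1.721 → |1.721 − 1.667| = 0.054
IV: 1249/871 ≈ 1.434 → |1.434 − 1.667| = 0.233

II, III, I, IV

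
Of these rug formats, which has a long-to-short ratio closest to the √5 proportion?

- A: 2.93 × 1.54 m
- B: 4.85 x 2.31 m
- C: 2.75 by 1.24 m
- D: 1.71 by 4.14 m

Ratios (long/short): A ≈ 1.903; B ≈ 2.100; C ≈ 2.218; D ≈ 2.421.
root-5 ≈ 2.236; option C is nearest (Δ 0.018).

C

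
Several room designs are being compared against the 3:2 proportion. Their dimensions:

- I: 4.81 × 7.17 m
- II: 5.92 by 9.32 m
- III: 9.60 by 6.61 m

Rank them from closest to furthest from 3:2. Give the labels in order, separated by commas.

I: 7.17/4.81 ≈ 1.491 → |1.491 − 1.500| = 0.009
II: 9.32/5.92 ≈ 1.574 → |1.574 − 1.500| = 0.074
III: 9.60/6.61 ≈ 1.452 → |1.452 − 1.500| = 0.048

I, III, II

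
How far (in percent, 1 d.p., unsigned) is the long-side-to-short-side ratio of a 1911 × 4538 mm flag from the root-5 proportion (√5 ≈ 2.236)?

Ratio = 4538 / 1911 ≈ 2.3747.
Ideal root-5 ≈ 2.2361. |2.3747 − 2.2361| / 2.2361 ≈ 6.20% → 6.2%.

6.2%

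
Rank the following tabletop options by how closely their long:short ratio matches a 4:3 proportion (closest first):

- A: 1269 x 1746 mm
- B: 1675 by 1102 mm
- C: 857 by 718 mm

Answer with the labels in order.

A, C, B

A: 1746/1269 ≈ 1.376 → |1.376 − 1.333| = 0.043
B: 1675/1102 ≈ 1.520 → |1.520 − 1.333| = 0.187
C: 857/718 ≈ 1.194 → |1.194 − 1.333| = 0.139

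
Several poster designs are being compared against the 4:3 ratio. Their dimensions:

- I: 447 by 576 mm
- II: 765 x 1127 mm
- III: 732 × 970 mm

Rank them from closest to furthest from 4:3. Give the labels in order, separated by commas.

III, I, II

I: 576/447 ≈ 1.289 → |1.289 − 1.333| = 0.044
II: 1127/765 ≈ 1.473 → |1.473 − 1.333| = 0.140
III: 970/732 ≈ 1.325 → |1.325 − 1.333| = 0.008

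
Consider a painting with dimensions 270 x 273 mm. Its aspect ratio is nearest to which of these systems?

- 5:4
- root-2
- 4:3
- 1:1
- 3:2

273/270 ≈ 1.011. Nearest candidates are 1:1 (1.000, off by 0.011) and 5:4 (1.250, off by 0.239).

1:1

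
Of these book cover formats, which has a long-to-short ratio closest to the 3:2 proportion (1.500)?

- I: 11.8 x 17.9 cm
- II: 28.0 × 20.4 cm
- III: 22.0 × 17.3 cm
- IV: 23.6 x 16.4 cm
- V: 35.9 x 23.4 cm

I

Ratios (long/short): I ≈ 1.517; II ≈ 1.373; III ≈ 1.272; IV ≈ 1.439; V ≈ 1.534.
3:2 ≈ 1.500; option I is nearest (Δ 0.017).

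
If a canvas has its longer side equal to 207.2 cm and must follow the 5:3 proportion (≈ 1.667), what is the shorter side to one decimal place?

124.3 cm

5:3 ≈ 1.66667.
Shorter side = 207.2 ÷ 1.66667 ≈ 124.320 → 124.3 cm.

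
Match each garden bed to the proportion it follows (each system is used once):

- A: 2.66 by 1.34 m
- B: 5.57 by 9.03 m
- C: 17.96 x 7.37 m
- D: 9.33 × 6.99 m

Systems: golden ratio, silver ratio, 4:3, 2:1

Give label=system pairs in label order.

A=2:1, B=golden ratio, C=silver ratio, D=4:3

Ratios: A ≈ 1.985; B ≈ 1.621; C ≈ 2.437; D ≈ 1.335.
Targets: golden ratio ≈ 1.618; silver ratio ≈ 2.414; 4:3 ≈ 1.333; 2:1 ≈ 2.000.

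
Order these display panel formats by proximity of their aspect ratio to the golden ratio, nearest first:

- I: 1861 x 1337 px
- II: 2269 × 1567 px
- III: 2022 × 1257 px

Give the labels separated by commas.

I: 1861/1337 ≈ 1.392 → |1.392 − 1.618| = 0.226
II: 2269/1567 ≈ 1.448 → |1.448 − 1.618| = 0.170
III: 2022/1257 ≈ 1.609 → |1.609 − 1.618| = 0.009

III, II, I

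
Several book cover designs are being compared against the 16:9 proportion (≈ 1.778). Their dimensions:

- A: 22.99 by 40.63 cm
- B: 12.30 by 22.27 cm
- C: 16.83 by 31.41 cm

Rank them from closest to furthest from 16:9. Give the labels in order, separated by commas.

Ratios: A = 40.63 / 22.99 ≈ 1.767; B = 22.27 / 12.30 ≈ 1.811; C = 31.41 / 16.83 ≈ 1.866.
|Δ from 1.778|: A 0.011; B 0.033; C 0.088.

A, B, C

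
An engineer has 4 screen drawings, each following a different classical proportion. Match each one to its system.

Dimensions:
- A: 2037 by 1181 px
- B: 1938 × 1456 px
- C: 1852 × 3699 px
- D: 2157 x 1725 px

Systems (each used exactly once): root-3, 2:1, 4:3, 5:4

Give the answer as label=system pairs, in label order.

A=root-3, B=4:3, C=2:1, D=5:4

Ratios: A ≈ 1.725; B ≈ 1.331; C ≈ 1.997; D ≈ 1.250.
Targets: root-3 ≈ 1.732; 2:1 ≈ 2.000; 4:3 ≈ 1.333; 5:4 ≈ 1.250.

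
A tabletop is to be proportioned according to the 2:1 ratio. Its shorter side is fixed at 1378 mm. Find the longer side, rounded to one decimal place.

2756.0 mm

2:1 = 2.00000.
Longer side = 1378 × 2.00000 ≈ 2756.000 → 2756.0 mm.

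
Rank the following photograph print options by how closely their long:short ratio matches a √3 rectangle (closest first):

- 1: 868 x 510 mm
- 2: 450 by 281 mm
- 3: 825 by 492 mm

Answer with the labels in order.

1, 3, 2

Ratios: 1 = 868 / 510 ≈ 1.702; 2 = 450 / 281 ≈ 1.601; 3 = 825 / 492 ≈ 1.677.
|Δ from 1.732|: 1 0.030; 2 0.131; 3 0.055.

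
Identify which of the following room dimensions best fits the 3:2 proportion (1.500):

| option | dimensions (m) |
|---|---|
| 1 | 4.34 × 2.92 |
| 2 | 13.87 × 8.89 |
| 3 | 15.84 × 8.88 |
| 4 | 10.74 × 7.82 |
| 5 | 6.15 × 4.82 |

1

Target 3:2 ≈ 1.500.
1: 1.486 (Δ0.014)  2: 1.560 (Δ0.060)  3: 1.784 (Δ0.284)  4: 1.373 (Δ0.127)  5: 1.276 (Δ0.224)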